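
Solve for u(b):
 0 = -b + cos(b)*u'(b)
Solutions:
 u(b) = C1 + Integral(b/cos(b), b)


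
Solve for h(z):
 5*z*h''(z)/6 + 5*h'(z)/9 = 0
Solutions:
 h(z) = C1 + C2*z^(1/3)


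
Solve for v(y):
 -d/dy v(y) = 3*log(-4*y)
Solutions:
 v(y) = C1 - 3*y*log(-y) + 3*y*(1 - 2*log(2))


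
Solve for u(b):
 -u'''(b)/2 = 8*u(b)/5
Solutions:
 u(b) = C3*exp(-2*2^(1/3)*5^(2/3)*b/5) + (C1*sin(2^(1/3)*sqrt(3)*5^(2/3)*b/5) + C2*cos(2^(1/3)*sqrt(3)*5^(2/3)*b/5))*exp(2^(1/3)*5^(2/3)*b/5)


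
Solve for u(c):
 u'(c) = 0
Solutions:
 u(c) = C1


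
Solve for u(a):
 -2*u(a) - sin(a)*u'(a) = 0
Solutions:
 u(a) = C1*(cos(a) + 1)/(cos(a) - 1)


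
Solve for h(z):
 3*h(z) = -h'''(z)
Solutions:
 h(z) = C3*exp(-3^(1/3)*z) + (C1*sin(3^(5/6)*z/2) + C2*cos(3^(5/6)*z/2))*exp(3^(1/3)*z/2)


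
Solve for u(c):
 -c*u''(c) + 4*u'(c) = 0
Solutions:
 u(c) = C1 + C2*c^5


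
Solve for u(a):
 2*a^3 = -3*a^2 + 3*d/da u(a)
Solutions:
 u(a) = C1 + a^4/6 + a^3/3


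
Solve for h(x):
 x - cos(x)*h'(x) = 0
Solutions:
 h(x) = C1 + Integral(x/cos(x), x)


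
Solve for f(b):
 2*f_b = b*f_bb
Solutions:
 f(b) = C1 + C2*b^3


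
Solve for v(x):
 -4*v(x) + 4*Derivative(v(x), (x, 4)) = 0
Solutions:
 v(x) = C1*exp(-x) + C2*exp(x) + C3*sin(x) + C4*cos(x)


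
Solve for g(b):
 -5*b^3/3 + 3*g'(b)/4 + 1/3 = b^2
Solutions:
 g(b) = C1 + 5*b^4/9 + 4*b^3/9 - 4*b/9


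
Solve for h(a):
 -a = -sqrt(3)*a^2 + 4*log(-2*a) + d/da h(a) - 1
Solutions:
 h(a) = C1 + sqrt(3)*a^3/3 - a^2/2 - 4*a*log(-a) + a*(5 - 4*log(2))


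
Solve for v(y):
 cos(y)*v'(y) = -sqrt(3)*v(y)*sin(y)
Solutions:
 v(y) = C1*cos(y)^(sqrt(3))


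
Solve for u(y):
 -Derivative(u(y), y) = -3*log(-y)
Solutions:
 u(y) = C1 + 3*y*log(-y) - 3*y


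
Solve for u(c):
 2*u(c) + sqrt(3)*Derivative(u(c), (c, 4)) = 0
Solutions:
 u(c) = (C1*sin(2^(3/4)*3^(7/8)*c/6) + C2*cos(2^(3/4)*3^(7/8)*c/6))*exp(-2^(3/4)*3^(7/8)*c/6) + (C3*sin(2^(3/4)*3^(7/8)*c/6) + C4*cos(2^(3/4)*3^(7/8)*c/6))*exp(2^(3/4)*3^(7/8)*c/6)


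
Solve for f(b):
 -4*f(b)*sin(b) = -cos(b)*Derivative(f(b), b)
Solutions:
 f(b) = C1/cos(b)^4


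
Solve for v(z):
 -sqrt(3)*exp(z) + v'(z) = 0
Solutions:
 v(z) = C1 + sqrt(3)*exp(z)


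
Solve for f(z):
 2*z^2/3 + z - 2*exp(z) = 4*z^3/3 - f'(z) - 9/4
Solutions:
 f(z) = C1 + z^4/3 - 2*z^3/9 - z^2/2 - 9*z/4 + 2*exp(z)


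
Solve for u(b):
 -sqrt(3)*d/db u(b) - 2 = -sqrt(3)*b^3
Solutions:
 u(b) = C1 + b^4/4 - 2*sqrt(3)*b/3


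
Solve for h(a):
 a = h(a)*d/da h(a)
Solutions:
 h(a) = -sqrt(C1 + a^2)
 h(a) = sqrt(C1 + a^2)


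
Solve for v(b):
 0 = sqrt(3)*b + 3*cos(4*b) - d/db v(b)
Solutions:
 v(b) = C1 + sqrt(3)*b^2/2 + 3*sin(4*b)/4


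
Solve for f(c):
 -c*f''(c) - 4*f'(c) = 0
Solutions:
 f(c) = C1 + C2/c^3


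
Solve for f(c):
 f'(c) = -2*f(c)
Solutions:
 f(c) = C1*exp(-2*c)


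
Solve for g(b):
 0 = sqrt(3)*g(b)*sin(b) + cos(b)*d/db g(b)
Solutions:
 g(b) = C1*cos(b)^(sqrt(3))


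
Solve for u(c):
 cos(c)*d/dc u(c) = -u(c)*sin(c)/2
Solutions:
 u(c) = C1*sqrt(cos(c))


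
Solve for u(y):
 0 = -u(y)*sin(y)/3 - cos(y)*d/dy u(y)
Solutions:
 u(y) = C1*cos(y)^(1/3)


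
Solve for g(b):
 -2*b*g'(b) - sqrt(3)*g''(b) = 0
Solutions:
 g(b) = C1 + C2*erf(3^(3/4)*b/3)


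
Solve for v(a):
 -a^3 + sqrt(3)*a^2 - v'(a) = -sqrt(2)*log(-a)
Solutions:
 v(a) = C1 - a^4/4 + sqrt(3)*a^3/3 + sqrt(2)*a*log(-a) - sqrt(2)*a


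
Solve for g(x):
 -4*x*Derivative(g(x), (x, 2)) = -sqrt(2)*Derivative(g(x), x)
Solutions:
 g(x) = C1 + C2*x^(sqrt(2)/4 + 1)


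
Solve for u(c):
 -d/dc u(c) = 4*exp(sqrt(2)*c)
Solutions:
 u(c) = C1 - 2*sqrt(2)*exp(sqrt(2)*c)


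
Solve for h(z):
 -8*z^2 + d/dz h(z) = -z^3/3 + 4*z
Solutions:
 h(z) = C1 - z^4/12 + 8*z^3/3 + 2*z^2


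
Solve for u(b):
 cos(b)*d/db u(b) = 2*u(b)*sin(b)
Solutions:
 u(b) = C1/cos(b)^2


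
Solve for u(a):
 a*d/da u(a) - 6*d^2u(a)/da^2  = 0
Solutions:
 u(a) = C1 + C2*erfi(sqrt(3)*a/6)


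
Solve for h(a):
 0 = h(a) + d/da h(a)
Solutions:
 h(a) = C1*exp(-a)


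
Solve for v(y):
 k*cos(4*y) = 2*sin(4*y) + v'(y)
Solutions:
 v(y) = C1 + k*sin(4*y)/4 + cos(4*y)/2


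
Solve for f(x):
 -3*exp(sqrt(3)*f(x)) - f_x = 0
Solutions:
 f(x) = sqrt(3)*(2*log(1/(C1 + 3*x)) - log(3))/6


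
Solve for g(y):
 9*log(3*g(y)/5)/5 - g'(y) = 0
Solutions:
 -5*Integral(1/(log(_y) - log(5) + log(3)), (_y, g(y)))/9 = C1 - y


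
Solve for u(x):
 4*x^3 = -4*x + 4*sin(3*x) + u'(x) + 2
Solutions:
 u(x) = C1 + x^4 + 2*x^2 - 2*x + 4*cos(3*x)/3


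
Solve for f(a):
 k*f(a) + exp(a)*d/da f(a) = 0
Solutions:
 f(a) = C1*exp(k*exp(-a))


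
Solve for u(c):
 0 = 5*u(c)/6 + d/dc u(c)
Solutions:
 u(c) = C1*exp(-5*c/6)


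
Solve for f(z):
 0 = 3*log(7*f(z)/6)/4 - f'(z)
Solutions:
 4*Integral(1/(-log(_y) - log(7) + log(6)), (_y, f(z)))/3 = C1 - z


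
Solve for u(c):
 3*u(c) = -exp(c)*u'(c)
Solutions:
 u(c) = C1*exp(3*exp(-c))


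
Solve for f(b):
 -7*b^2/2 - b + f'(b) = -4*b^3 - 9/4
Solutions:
 f(b) = C1 - b^4 + 7*b^3/6 + b^2/2 - 9*b/4


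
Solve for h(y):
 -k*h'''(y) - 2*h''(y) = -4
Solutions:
 h(y) = C1 + C2*y + C3*exp(-2*y/k) + y^2


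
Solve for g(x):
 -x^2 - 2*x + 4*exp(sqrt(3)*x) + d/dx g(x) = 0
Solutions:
 g(x) = C1 + x^3/3 + x^2 - 4*sqrt(3)*exp(sqrt(3)*x)/3


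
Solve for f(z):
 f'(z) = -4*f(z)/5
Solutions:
 f(z) = C1*exp(-4*z/5)


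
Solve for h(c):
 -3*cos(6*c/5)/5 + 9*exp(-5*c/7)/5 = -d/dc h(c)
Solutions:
 h(c) = C1 + sin(6*c/5)/2 + 63*exp(-5*c/7)/25


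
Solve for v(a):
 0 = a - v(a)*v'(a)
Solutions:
 v(a) = -sqrt(C1 + a^2)
 v(a) = sqrt(C1 + a^2)


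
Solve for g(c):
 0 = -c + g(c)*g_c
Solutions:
 g(c) = -sqrt(C1 + c^2)
 g(c) = sqrt(C1 + c^2)


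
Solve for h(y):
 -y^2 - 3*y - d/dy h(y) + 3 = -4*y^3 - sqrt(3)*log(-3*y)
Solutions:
 h(y) = C1 + y^4 - y^3/3 - 3*y^2/2 + sqrt(3)*y*log(-y) + y*(-sqrt(3) + sqrt(3)*log(3) + 3)


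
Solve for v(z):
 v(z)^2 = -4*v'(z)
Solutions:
 v(z) = 4/(C1 + z)


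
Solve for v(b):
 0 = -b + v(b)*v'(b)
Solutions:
 v(b) = -sqrt(C1 + b^2)
 v(b) = sqrt(C1 + b^2)


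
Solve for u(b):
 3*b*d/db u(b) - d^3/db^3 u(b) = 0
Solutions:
 u(b) = C1 + Integral(C2*airyai(3^(1/3)*b) + C3*airybi(3^(1/3)*b), b)


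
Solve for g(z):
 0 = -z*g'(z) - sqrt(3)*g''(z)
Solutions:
 g(z) = C1 + C2*erf(sqrt(2)*3^(3/4)*z/6)


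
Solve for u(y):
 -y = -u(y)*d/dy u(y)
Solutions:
 u(y) = -sqrt(C1 + y^2)
 u(y) = sqrt(C1 + y^2)


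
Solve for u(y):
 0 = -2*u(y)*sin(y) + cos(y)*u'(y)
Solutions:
 u(y) = C1/cos(y)^2


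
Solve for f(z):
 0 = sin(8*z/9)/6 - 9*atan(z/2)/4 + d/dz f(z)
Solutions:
 f(z) = C1 + 9*z*atan(z/2)/4 - 9*log(z^2 + 4)/4 + 3*cos(8*z/9)/16


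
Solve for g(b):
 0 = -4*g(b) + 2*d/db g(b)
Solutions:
 g(b) = C1*exp(2*b)


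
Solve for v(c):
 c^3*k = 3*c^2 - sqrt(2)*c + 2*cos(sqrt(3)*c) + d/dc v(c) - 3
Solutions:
 v(c) = C1 + c^4*k/4 - c^3 + sqrt(2)*c^2/2 + 3*c - 2*sqrt(3)*sin(sqrt(3)*c)/3


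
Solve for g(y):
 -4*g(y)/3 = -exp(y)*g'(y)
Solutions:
 g(y) = C1*exp(-4*exp(-y)/3)


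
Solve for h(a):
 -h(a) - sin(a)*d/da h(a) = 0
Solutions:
 h(a) = C1*sqrt(cos(a) + 1)/sqrt(cos(a) - 1)


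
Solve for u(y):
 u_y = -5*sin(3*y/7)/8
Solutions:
 u(y) = C1 + 35*cos(3*y/7)/24


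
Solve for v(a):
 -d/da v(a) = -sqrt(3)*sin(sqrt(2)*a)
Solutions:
 v(a) = C1 - sqrt(6)*cos(sqrt(2)*a)/2


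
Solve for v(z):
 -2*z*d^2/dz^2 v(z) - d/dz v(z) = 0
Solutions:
 v(z) = C1 + C2*sqrt(z)


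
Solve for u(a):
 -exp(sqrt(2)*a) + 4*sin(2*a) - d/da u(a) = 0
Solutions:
 u(a) = C1 - sqrt(2)*exp(sqrt(2)*a)/2 - 2*cos(2*a)


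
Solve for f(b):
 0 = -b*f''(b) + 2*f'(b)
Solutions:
 f(b) = C1 + C2*b^3


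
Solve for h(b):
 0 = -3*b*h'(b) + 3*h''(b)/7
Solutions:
 h(b) = C1 + C2*erfi(sqrt(14)*b/2)


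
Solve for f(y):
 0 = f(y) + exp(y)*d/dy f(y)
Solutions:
 f(y) = C1*exp(exp(-y))


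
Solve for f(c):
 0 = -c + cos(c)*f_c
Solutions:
 f(c) = C1 + Integral(c/cos(c), c)


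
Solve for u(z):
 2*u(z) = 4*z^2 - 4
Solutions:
 u(z) = 2*z^2 - 2


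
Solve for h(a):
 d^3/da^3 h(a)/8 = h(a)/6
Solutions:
 h(a) = C3*exp(6^(2/3)*a/3) + (C1*sin(2^(2/3)*3^(1/6)*a/2) + C2*cos(2^(2/3)*3^(1/6)*a/2))*exp(-6^(2/3)*a/6)


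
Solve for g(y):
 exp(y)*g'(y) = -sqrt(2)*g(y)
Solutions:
 g(y) = C1*exp(sqrt(2)*exp(-y))


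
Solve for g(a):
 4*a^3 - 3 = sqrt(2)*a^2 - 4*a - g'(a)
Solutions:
 g(a) = C1 - a^4 + sqrt(2)*a^3/3 - 2*a^2 + 3*a


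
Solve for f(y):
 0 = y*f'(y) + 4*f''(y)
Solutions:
 f(y) = C1 + C2*erf(sqrt(2)*y/4)


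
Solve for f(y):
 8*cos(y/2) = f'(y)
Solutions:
 f(y) = C1 + 16*sin(y/2)


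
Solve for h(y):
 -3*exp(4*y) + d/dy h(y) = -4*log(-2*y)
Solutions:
 h(y) = C1 - 4*y*log(-y) + 4*y*(1 - log(2)) + 3*exp(4*y)/4


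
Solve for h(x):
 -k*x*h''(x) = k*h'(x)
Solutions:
 h(x) = C1 + C2*log(x)


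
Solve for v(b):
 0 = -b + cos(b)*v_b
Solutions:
 v(b) = C1 + Integral(b/cos(b), b)


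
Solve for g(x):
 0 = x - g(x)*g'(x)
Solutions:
 g(x) = -sqrt(C1 + x^2)
 g(x) = sqrt(C1 + x^2)


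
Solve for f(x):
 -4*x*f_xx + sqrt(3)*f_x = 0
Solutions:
 f(x) = C1 + C2*x^(sqrt(3)/4 + 1)


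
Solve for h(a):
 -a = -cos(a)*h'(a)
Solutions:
 h(a) = C1 + Integral(a/cos(a), a)


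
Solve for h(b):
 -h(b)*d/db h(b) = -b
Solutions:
 h(b) = -sqrt(C1 + b^2)
 h(b) = sqrt(C1 + b^2)


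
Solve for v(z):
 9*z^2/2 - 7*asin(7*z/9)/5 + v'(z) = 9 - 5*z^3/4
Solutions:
 v(z) = C1 - 5*z^4/16 - 3*z^3/2 + 7*z*asin(7*z/9)/5 + 9*z + sqrt(81 - 49*z^2)/5


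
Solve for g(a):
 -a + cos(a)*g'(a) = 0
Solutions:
 g(a) = C1 + Integral(a/cos(a), a)


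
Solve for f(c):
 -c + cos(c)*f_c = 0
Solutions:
 f(c) = C1 + Integral(c/cos(c), c)


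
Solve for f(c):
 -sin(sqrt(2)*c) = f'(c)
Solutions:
 f(c) = C1 + sqrt(2)*cos(sqrt(2)*c)/2


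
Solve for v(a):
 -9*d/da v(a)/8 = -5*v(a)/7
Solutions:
 v(a) = C1*exp(40*a/63)


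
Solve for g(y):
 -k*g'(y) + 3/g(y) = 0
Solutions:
 g(y) = -sqrt(C1 + 6*y/k)
 g(y) = sqrt(C1 + 6*y/k)


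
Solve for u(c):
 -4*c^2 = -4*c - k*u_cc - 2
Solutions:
 u(c) = C1 + C2*c + c^4/(3*k) - 2*c^3/(3*k) - c^2/k


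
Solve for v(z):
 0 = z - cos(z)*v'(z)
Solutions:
 v(z) = C1 + Integral(z/cos(z), z)


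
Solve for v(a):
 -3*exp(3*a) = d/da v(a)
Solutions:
 v(a) = C1 - exp(3*a)


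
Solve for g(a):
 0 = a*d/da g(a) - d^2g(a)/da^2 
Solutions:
 g(a) = C1 + C2*erfi(sqrt(2)*a/2)


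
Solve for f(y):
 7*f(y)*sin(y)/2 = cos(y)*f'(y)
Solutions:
 f(y) = C1/cos(y)^(7/2)


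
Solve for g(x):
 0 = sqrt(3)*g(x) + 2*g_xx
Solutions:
 g(x) = C1*sin(sqrt(2)*3^(1/4)*x/2) + C2*cos(sqrt(2)*3^(1/4)*x/2)


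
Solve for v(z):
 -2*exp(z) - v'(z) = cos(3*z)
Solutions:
 v(z) = C1 - 2*exp(z) - sin(3*z)/3


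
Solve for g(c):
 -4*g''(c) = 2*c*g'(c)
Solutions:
 g(c) = C1 + C2*erf(c/2)


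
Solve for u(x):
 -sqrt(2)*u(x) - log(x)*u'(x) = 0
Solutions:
 u(x) = C1*exp(-sqrt(2)*li(x))


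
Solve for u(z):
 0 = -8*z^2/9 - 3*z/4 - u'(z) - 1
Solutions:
 u(z) = C1 - 8*z^3/27 - 3*z^2/8 - z


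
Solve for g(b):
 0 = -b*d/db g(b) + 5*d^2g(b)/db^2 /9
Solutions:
 g(b) = C1 + C2*erfi(3*sqrt(10)*b/10)


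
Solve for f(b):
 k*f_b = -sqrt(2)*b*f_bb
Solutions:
 f(b) = C1 + b^(-sqrt(2)*re(k)/2 + 1)*(C2*sin(sqrt(2)*log(b)*Abs(im(k))/2) + C3*cos(sqrt(2)*log(b)*im(k)/2))


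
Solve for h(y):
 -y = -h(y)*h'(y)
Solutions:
 h(y) = -sqrt(C1 + y^2)
 h(y) = sqrt(C1 + y^2)


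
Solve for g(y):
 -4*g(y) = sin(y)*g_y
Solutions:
 g(y) = C1*(cos(y)^2 + 2*cos(y) + 1)/(cos(y)^2 - 2*cos(y) + 1)


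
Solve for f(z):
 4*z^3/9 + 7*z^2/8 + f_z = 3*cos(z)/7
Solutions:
 f(z) = C1 - z^4/9 - 7*z^3/24 + 3*sin(z)/7


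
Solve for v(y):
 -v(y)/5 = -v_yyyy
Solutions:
 v(y) = C1*exp(-5^(3/4)*y/5) + C2*exp(5^(3/4)*y/5) + C3*sin(5^(3/4)*y/5) + C4*cos(5^(3/4)*y/5)


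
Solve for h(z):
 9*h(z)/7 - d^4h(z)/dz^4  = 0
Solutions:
 h(z) = C1*exp(-sqrt(3)*7^(3/4)*z/7) + C2*exp(sqrt(3)*7^(3/4)*z/7) + C3*sin(sqrt(3)*7^(3/4)*z/7) + C4*cos(sqrt(3)*7^(3/4)*z/7)


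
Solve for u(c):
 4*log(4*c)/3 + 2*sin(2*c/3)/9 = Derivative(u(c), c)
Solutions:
 u(c) = C1 + 4*c*log(c)/3 - 4*c/3 + 8*c*log(2)/3 - cos(2*c/3)/3


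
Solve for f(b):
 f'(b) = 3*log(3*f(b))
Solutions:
 -Integral(1/(log(_y) + log(3)), (_y, f(b)))/3 = C1 - b


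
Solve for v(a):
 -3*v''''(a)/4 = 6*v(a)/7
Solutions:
 v(a) = (C1*sin(2^(1/4)*7^(3/4)*a/7) + C2*cos(2^(1/4)*7^(3/4)*a/7))*exp(-2^(1/4)*7^(3/4)*a/7) + (C3*sin(2^(1/4)*7^(3/4)*a/7) + C4*cos(2^(1/4)*7^(3/4)*a/7))*exp(2^(1/4)*7^(3/4)*a/7)


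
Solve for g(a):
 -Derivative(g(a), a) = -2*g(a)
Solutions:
 g(a) = C1*exp(2*a)


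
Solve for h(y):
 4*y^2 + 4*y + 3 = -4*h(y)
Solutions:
 h(y) = -y^2 - y - 3/4


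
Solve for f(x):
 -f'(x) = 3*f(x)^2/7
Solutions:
 f(x) = 7/(C1 + 3*x)


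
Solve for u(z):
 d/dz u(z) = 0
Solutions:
 u(z) = C1


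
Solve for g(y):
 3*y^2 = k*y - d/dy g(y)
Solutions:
 g(y) = C1 + k*y^2/2 - y^3


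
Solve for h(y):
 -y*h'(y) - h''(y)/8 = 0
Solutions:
 h(y) = C1 + C2*erf(2*y)


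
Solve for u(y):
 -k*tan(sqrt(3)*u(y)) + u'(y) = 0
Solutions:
 u(y) = sqrt(3)*(pi - asin(C1*exp(sqrt(3)*k*y)))/3
 u(y) = sqrt(3)*asin(C1*exp(sqrt(3)*k*y))/3


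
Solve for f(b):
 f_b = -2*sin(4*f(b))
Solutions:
 f(b) = -acos((-C1 - exp(16*b))/(C1 - exp(16*b)))/4 + pi/2
 f(b) = acos((-C1 - exp(16*b))/(C1 - exp(16*b)))/4


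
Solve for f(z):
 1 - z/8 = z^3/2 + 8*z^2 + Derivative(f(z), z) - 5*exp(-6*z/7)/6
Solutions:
 f(z) = C1 - z^4/8 - 8*z^3/3 - z^2/16 + z - 35*exp(-6*z/7)/36


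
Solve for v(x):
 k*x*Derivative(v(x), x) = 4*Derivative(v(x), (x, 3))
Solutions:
 v(x) = C1 + Integral(C2*airyai(2^(1/3)*k^(1/3)*x/2) + C3*airybi(2^(1/3)*k^(1/3)*x/2), x)


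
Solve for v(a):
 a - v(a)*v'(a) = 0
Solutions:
 v(a) = -sqrt(C1 + a^2)
 v(a) = sqrt(C1 + a^2)


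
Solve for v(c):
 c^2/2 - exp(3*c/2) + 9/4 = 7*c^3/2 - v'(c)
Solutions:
 v(c) = C1 + 7*c^4/8 - c^3/6 - 9*c/4 + 2*exp(3*c/2)/3


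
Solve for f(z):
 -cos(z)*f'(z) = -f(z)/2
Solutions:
 f(z) = C1*(sin(z) + 1)^(1/4)/(sin(z) - 1)^(1/4)


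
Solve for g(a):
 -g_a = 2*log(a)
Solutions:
 g(a) = C1 - 2*a*log(a) + 2*a


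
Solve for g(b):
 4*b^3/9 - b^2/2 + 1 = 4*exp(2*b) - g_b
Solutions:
 g(b) = C1 - b^4/9 + b^3/6 - b + 2*exp(2*b)


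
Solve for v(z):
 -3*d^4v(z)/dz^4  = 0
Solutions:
 v(z) = C1 + C2*z + C3*z^2 + C4*z^3


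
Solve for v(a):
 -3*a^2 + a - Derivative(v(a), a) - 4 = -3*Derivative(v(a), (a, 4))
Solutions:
 v(a) = C1 + C4*exp(3^(2/3)*a/3) - a^3 + a^2/2 - 4*a + (C2*sin(3^(1/6)*a/2) + C3*cos(3^(1/6)*a/2))*exp(-3^(2/3)*a/6)


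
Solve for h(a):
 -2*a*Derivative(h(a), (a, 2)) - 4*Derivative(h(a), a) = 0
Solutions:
 h(a) = C1 + C2/a


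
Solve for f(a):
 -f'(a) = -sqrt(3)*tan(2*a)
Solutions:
 f(a) = C1 - sqrt(3)*log(cos(2*a))/2


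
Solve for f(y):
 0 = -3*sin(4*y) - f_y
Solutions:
 f(y) = C1 + 3*cos(4*y)/4


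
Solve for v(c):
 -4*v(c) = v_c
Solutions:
 v(c) = C1*exp(-4*c)


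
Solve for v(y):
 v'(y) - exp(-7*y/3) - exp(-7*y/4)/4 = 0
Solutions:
 v(y) = C1 - 3*exp(-7*y/3)/7 - exp(-7*y/4)/7


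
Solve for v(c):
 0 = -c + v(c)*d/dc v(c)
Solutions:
 v(c) = -sqrt(C1 + c^2)
 v(c) = sqrt(C1 + c^2)


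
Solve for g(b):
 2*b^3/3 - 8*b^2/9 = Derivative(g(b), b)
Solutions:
 g(b) = C1 + b^4/6 - 8*b^3/27


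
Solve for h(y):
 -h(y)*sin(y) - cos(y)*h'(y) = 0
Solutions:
 h(y) = C1*cos(y)


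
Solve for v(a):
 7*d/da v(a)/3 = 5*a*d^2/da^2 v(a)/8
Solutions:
 v(a) = C1 + C2*a^(71/15)


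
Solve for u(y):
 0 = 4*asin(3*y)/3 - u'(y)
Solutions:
 u(y) = C1 + 4*y*asin(3*y)/3 + 4*sqrt(1 - 9*y^2)/9


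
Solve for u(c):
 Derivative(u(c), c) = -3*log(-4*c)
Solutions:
 u(c) = C1 - 3*c*log(-c) + 3*c*(1 - 2*log(2))


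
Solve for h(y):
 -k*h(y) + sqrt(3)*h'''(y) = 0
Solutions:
 h(y) = C1*exp(3^(5/6)*k^(1/3)*y/3) + C2*exp(k^(1/3)*y*(-3^(5/6) + 3*3^(1/3)*I)/6) + C3*exp(-k^(1/3)*y*(3^(5/6) + 3*3^(1/3)*I)/6)


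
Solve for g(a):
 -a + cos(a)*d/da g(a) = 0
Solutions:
 g(a) = C1 + Integral(a/cos(a), a)


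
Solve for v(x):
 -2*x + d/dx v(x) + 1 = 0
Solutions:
 v(x) = C1 + x^2 - x


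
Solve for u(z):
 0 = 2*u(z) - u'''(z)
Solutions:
 u(z) = C3*exp(2^(1/3)*z) + (C1*sin(2^(1/3)*sqrt(3)*z/2) + C2*cos(2^(1/3)*sqrt(3)*z/2))*exp(-2^(1/3)*z/2)


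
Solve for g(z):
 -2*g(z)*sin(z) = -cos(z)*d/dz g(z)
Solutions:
 g(z) = C1/cos(z)^2


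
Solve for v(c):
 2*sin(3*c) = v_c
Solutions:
 v(c) = C1 - 2*cos(3*c)/3


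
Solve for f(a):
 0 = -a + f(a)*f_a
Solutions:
 f(a) = -sqrt(C1 + a^2)
 f(a) = sqrt(C1 + a^2)


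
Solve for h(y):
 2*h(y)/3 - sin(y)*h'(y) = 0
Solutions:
 h(y) = C1*(cos(y) - 1)^(1/3)/(cos(y) + 1)^(1/3)


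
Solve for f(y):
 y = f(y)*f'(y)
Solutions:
 f(y) = -sqrt(C1 + y^2)
 f(y) = sqrt(C1 + y^2)


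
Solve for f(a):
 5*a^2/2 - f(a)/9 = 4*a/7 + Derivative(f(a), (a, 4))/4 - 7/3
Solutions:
 f(a) = 45*a^2/2 - 36*a/7 + (C1*sin(sqrt(3)*a/3) + C2*cos(sqrt(3)*a/3))*exp(-sqrt(3)*a/3) + (C3*sin(sqrt(3)*a/3) + C4*cos(sqrt(3)*a/3))*exp(sqrt(3)*a/3) + 21


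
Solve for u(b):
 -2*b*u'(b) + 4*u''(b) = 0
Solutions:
 u(b) = C1 + C2*erfi(b/2)


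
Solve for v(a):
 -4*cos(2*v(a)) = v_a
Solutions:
 v(a) = -asin((C1 + exp(16*a))/(C1 - exp(16*a)))/2 + pi/2
 v(a) = asin((C1 + exp(16*a))/(C1 - exp(16*a)))/2


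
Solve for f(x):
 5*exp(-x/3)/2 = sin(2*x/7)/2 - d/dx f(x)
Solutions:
 f(x) = C1 - 7*cos(2*x/7)/4 + 15*exp(-x/3)/2


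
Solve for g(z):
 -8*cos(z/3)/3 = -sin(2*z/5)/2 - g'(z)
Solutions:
 g(z) = C1 + 8*sin(z/3) + 5*cos(2*z/5)/4


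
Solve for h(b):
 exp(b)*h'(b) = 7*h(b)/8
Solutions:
 h(b) = C1*exp(-7*exp(-b)/8)


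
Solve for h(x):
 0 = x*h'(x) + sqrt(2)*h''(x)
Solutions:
 h(x) = C1 + C2*erf(2^(1/4)*x/2)


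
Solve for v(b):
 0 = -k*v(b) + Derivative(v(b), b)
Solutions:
 v(b) = C1*exp(b*k)


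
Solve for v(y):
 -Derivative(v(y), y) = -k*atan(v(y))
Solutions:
 Integral(1/atan(_y), (_y, v(y))) = C1 + k*y


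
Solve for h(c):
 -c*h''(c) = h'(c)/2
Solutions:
 h(c) = C1 + C2*sqrt(c)


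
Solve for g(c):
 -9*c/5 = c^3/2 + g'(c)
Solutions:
 g(c) = C1 - c^4/8 - 9*c^2/10


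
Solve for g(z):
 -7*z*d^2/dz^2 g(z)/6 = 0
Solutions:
 g(z) = C1 + C2*z


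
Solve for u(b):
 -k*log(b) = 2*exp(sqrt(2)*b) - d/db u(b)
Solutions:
 u(b) = C1 + b*k*log(b) - b*k + sqrt(2)*exp(sqrt(2)*b)


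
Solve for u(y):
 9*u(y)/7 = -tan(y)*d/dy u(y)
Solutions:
 u(y) = C1/sin(y)^(9/7)


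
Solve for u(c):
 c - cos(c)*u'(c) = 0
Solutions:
 u(c) = C1 + Integral(c/cos(c), c)


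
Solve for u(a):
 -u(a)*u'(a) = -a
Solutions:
 u(a) = -sqrt(C1 + a^2)
 u(a) = sqrt(C1 + a^2)


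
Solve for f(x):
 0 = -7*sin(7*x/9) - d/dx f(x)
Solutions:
 f(x) = C1 + 9*cos(7*x/9)


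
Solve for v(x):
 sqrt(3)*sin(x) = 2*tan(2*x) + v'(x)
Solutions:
 v(x) = C1 + log(cos(2*x)) - sqrt(3)*cos(x)


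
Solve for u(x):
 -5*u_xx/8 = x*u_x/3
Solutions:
 u(x) = C1 + C2*erf(2*sqrt(15)*x/15)


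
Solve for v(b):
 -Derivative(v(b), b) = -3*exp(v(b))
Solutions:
 v(b) = log(-1/(C1 + 3*b))


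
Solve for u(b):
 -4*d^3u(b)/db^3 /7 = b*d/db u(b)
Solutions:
 u(b) = C1 + Integral(C2*airyai(-14^(1/3)*b/2) + C3*airybi(-14^(1/3)*b/2), b)


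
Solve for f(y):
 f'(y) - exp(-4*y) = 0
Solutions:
 f(y) = C1 - exp(-4*y)/4


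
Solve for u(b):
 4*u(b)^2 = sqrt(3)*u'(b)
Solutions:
 u(b) = -3/(C1 + 4*sqrt(3)*b)


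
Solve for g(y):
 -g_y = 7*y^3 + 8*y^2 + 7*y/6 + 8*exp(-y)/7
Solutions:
 g(y) = C1 - 7*y^4/4 - 8*y^3/3 - 7*y^2/12 + 8*exp(-y)/7


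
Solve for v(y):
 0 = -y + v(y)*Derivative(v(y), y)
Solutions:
 v(y) = -sqrt(C1 + y^2)
 v(y) = sqrt(C1 + y^2)


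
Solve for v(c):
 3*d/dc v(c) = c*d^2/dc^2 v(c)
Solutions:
 v(c) = C1 + C2*c^4


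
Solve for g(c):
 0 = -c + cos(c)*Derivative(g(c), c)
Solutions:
 g(c) = C1 + Integral(c/cos(c), c)


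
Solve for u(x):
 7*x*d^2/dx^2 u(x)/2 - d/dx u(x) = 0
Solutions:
 u(x) = C1 + C2*x^(9/7)


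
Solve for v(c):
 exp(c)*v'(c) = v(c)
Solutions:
 v(c) = C1*exp(-exp(-c))


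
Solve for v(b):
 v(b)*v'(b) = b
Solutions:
 v(b) = -sqrt(C1 + b^2)
 v(b) = sqrt(C1 + b^2)


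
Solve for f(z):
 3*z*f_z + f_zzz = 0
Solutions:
 f(z) = C1 + Integral(C2*airyai(-3^(1/3)*z) + C3*airybi(-3^(1/3)*z), z)


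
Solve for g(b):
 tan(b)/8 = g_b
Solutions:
 g(b) = C1 - log(cos(b))/8


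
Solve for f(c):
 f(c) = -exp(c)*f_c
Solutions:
 f(c) = C1*exp(exp(-c))


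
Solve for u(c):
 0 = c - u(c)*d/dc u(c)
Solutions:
 u(c) = -sqrt(C1 + c^2)
 u(c) = sqrt(C1 + c^2)


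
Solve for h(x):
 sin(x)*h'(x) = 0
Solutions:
 h(x) = C1


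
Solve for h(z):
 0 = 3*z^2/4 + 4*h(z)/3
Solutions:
 h(z) = -9*z^2/16


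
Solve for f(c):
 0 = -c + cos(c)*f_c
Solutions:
 f(c) = C1 + Integral(c/cos(c), c)


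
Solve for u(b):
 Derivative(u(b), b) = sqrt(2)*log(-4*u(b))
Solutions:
 -sqrt(2)*Integral(1/(log(-_y) + 2*log(2)), (_y, u(b)))/2 = C1 - b


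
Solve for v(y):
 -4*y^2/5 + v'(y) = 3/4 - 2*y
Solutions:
 v(y) = C1 + 4*y^3/15 - y^2 + 3*y/4


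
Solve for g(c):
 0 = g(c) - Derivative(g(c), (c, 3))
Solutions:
 g(c) = C3*exp(c) + (C1*sin(sqrt(3)*c/2) + C2*cos(sqrt(3)*c/2))*exp(-c/2)


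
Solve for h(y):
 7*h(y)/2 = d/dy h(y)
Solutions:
 h(y) = C1*exp(7*y/2)


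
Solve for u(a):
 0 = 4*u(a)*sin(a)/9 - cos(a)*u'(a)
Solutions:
 u(a) = C1/cos(a)^(4/9)


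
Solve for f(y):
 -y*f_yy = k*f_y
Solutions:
 f(y) = C1 + y^(1 - re(k))*(C2*sin(log(y)*Abs(im(k))) + C3*cos(log(y)*im(k)))


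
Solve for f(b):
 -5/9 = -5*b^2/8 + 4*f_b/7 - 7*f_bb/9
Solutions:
 f(b) = C1 + C2*exp(36*b/49) + 35*b^3/96 + 1715*b^2/1152 + 63875*b/20736


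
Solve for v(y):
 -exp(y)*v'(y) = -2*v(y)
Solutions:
 v(y) = C1*exp(-2*exp(-y))


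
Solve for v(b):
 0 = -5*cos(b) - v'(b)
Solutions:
 v(b) = C1 - 5*sin(b)


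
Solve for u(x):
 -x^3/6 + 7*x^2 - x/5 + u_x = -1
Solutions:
 u(x) = C1 + x^4/24 - 7*x^3/3 + x^2/10 - x


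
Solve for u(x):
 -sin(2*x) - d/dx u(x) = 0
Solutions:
 u(x) = C1 + cos(2*x)/2


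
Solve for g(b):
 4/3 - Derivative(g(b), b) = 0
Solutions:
 g(b) = C1 + 4*b/3


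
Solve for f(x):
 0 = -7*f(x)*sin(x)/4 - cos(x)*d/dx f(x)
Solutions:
 f(x) = C1*cos(x)^(7/4)


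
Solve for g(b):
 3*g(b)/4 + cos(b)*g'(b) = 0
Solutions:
 g(b) = C1*(sin(b) - 1)^(3/8)/(sin(b) + 1)^(3/8)


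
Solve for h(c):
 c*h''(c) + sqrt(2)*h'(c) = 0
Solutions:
 h(c) = C1 + C2*c^(1 - sqrt(2))


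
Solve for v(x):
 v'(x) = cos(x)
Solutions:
 v(x) = C1 + sin(x)


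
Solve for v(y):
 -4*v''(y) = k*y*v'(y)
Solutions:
 v(y) = Piecewise((-sqrt(2)*sqrt(pi)*C1*erf(sqrt(2)*sqrt(k)*y/4)/sqrt(k) - C2, (k > 0) | (k < 0)), (-C1*y - C2, True))


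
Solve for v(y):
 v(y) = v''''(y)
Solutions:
 v(y) = C1*exp(-y) + C2*exp(y) + C3*sin(y) + C4*cos(y)


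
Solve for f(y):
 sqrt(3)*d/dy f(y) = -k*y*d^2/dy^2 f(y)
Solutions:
 f(y) = C1 + y^(((re(k) - sqrt(3))*re(k) + im(k)^2)/(re(k)^2 + im(k)^2))*(C2*sin(sqrt(3)*log(y)*Abs(im(k))/(re(k)^2 + im(k)^2)) + C3*cos(sqrt(3)*log(y)*im(k)/(re(k)^2 + im(k)^2)))


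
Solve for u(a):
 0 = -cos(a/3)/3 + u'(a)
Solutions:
 u(a) = C1 + sin(a/3)


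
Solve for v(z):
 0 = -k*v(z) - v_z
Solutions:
 v(z) = C1*exp(-k*z)


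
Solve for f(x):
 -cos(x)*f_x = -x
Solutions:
 f(x) = C1 + Integral(x/cos(x), x)


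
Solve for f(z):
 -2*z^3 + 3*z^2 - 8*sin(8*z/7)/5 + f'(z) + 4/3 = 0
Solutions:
 f(z) = C1 + z^4/2 - z^3 - 4*z/3 - 7*cos(8*z/7)/5


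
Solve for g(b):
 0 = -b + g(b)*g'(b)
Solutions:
 g(b) = -sqrt(C1 + b^2)
 g(b) = sqrt(C1 + b^2)


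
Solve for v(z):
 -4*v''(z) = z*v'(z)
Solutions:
 v(z) = C1 + C2*erf(sqrt(2)*z/4)


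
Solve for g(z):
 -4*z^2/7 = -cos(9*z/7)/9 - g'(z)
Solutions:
 g(z) = C1 + 4*z^3/21 - 7*sin(9*z/7)/81


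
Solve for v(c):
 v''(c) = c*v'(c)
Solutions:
 v(c) = C1 + C2*erfi(sqrt(2)*c/2)


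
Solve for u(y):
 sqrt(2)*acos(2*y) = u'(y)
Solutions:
 u(y) = C1 + sqrt(2)*(y*acos(2*y) - sqrt(1 - 4*y^2)/2)


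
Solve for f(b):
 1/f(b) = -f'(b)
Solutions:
 f(b) = -sqrt(C1 - 2*b)
 f(b) = sqrt(C1 - 2*b)


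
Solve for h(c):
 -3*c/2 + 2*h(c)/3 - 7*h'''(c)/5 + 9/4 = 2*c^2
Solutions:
 h(c) = C3*exp(10^(1/3)*21^(2/3)*c/21) + 3*c^2 + 9*c/4 + (C1*sin(10^(1/3)*3^(1/6)*7^(2/3)*c/14) + C2*cos(10^(1/3)*3^(1/6)*7^(2/3)*c/14))*exp(-10^(1/3)*21^(2/3)*c/42) - 27/8


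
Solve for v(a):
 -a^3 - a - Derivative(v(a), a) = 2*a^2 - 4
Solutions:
 v(a) = C1 - a^4/4 - 2*a^3/3 - a^2/2 + 4*a


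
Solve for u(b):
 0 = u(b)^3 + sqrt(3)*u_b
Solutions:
 u(b) = -sqrt(6)*sqrt(-1/(C1 - sqrt(3)*b))/2
 u(b) = sqrt(6)*sqrt(-1/(C1 - sqrt(3)*b))/2


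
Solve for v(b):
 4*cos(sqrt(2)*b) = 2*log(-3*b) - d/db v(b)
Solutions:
 v(b) = C1 + 2*b*log(-b) - 2*b + 2*b*log(3) - 2*sqrt(2)*sin(sqrt(2)*b)


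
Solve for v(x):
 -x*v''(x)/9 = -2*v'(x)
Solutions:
 v(x) = C1 + C2*x^19


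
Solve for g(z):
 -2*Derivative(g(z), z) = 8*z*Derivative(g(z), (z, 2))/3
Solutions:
 g(z) = C1 + C2*z^(1/4)


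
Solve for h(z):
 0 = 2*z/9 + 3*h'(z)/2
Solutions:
 h(z) = C1 - 2*z^2/27


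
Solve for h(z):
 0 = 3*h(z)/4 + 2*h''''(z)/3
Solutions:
 h(z) = (C1*sin(2^(3/4)*sqrt(3)*z/4) + C2*cos(2^(3/4)*sqrt(3)*z/4))*exp(-2^(3/4)*sqrt(3)*z/4) + (C3*sin(2^(3/4)*sqrt(3)*z/4) + C4*cos(2^(3/4)*sqrt(3)*z/4))*exp(2^(3/4)*sqrt(3)*z/4)


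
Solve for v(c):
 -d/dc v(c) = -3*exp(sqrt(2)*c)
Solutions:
 v(c) = C1 + 3*sqrt(2)*exp(sqrt(2)*c)/2


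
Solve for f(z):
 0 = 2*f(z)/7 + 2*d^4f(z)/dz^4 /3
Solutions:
 f(z) = (C1*sin(sqrt(2)*3^(1/4)*7^(3/4)*z/14) + C2*cos(sqrt(2)*3^(1/4)*7^(3/4)*z/14))*exp(-sqrt(2)*3^(1/4)*7^(3/4)*z/14) + (C3*sin(sqrt(2)*3^(1/4)*7^(3/4)*z/14) + C4*cos(sqrt(2)*3^(1/4)*7^(3/4)*z/14))*exp(sqrt(2)*3^(1/4)*7^(3/4)*z/14)


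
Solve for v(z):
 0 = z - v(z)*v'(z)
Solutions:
 v(z) = -sqrt(C1 + z^2)
 v(z) = sqrt(C1 + z^2)


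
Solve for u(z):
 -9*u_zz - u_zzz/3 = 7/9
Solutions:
 u(z) = C1 + C2*z + C3*exp(-27*z) - 7*z^2/162


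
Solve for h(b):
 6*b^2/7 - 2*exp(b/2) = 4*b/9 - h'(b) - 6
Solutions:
 h(b) = C1 - 2*b^3/7 + 2*b^2/9 - 6*b + 4*exp(b/2)


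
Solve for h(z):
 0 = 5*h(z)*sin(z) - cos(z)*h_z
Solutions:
 h(z) = C1/cos(z)^5


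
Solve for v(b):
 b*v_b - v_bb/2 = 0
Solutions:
 v(b) = C1 + C2*erfi(b)


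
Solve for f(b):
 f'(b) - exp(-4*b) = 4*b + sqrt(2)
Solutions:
 f(b) = C1 + 2*b^2 + sqrt(2)*b - exp(-4*b)/4


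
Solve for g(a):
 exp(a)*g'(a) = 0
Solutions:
 g(a) = C1


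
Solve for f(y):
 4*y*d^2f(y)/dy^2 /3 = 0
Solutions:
 f(y) = C1 + C2*y


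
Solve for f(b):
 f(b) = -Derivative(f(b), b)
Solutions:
 f(b) = C1*exp(-b)


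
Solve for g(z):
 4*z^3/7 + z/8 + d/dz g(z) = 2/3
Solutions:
 g(z) = C1 - z^4/7 - z^2/16 + 2*z/3


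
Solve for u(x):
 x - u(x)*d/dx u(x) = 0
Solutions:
 u(x) = -sqrt(C1 + x^2)
 u(x) = sqrt(C1 + x^2)


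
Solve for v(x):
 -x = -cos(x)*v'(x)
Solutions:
 v(x) = C1 + Integral(x/cos(x), x)


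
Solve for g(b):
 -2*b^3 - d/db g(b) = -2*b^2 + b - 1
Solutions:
 g(b) = C1 - b^4/2 + 2*b^3/3 - b^2/2 + b


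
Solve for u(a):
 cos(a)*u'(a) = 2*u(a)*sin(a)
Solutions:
 u(a) = C1/cos(a)^2


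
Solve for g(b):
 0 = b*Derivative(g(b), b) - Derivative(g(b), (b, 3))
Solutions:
 g(b) = C1 + Integral(C2*airyai(b) + C3*airybi(b), b)


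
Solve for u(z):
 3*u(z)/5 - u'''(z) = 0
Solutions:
 u(z) = C3*exp(3^(1/3)*5^(2/3)*z/5) + (C1*sin(3^(5/6)*5^(2/3)*z/10) + C2*cos(3^(5/6)*5^(2/3)*z/10))*exp(-3^(1/3)*5^(2/3)*z/10)


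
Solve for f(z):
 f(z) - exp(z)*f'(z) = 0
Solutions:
 f(z) = C1*exp(-exp(-z))


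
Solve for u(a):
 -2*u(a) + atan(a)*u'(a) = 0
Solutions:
 u(a) = C1*exp(2*Integral(1/atan(a), a))


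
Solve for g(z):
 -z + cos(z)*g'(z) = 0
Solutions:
 g(z) = C1 + Integral(z/cos(z), z)


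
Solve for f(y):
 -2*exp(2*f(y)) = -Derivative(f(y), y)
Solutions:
 f(y) = log(-sqrt(-1/(C1 + 2*y))) - log(2)/2
 f(y) = log(-1/(C1 + 2*y))/2 - log(2)/2


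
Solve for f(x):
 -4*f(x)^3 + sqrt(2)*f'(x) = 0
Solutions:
 f(x) = -sqrt(2)*sqrt(-1/(C1 + 2*sqrt(2)*x))/2
 f(x) = sqrt(2)*sqrt(-1/(C1 + 2*sqrt(2)*x))/2


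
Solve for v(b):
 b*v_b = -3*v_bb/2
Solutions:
 v(b) = C1 + C2*erf(sqrt(3)*b/3)


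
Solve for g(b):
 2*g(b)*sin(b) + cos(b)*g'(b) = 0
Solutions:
 g(b) = C1*cos(b)^2


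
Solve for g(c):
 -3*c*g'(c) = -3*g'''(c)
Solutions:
 g(c) = C1 + Integral(C2*airyai(c) + C3*airybi(c), c)


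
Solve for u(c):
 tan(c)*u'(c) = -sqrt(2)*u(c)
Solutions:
 u(c) = C1/sin(c)^(sqrt(2))


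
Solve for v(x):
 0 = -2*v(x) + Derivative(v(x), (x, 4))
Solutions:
 v(x) = C1*exp(-2^(1/4)*x) + C2*exp(2^(1/4)*x) + C3*sin(2^(1/4)*x) + C4*cos(2^(1/4)*x)


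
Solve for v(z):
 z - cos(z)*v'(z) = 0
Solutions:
 v(z) = C1 + Integral(z/cos(z), z)


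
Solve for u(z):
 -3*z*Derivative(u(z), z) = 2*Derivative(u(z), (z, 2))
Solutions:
 u(z) = C1 + C2*erf(sqrt(3)*z/2)


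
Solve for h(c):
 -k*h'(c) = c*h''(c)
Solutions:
 h(c) = C1 + c^(1 - re(k))*(C2*sin(log(c)*Abs(im(k))) + C3*cos(log(c)*im(k)))


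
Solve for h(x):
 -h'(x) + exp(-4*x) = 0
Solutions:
 h(x) = C1 - exp(-4*x)/4


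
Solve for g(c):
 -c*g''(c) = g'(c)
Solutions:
 g(c) = C1 + C2*log(c)


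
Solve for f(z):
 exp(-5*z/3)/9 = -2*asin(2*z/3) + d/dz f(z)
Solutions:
 f(z) = C1 + 2*z*asin(2*z/3) + sqrt(9 - 4*z^2) - exp(-5*z/3)/15


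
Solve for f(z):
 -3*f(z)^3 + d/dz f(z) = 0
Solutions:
 f(z) = -sqrt(2)*sqrt(-1/(C1 + 3*z))/2
 f(z) = sqrt(2)*sqrt(-1/(C1 + 3*z))/2


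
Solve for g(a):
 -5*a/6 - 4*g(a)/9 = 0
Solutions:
 g(a) = -15*a/8


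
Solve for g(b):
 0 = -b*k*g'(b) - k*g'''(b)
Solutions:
 g(b) = C1 + Integral(C2*airyai(-b) + C3*airybi(-b), b)


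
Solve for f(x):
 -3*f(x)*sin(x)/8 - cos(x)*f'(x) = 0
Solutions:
 f(x) = C1*cos(x)^(3/8)


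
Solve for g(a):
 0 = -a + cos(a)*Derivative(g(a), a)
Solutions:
 g(a) = C1 + Integral(a/cos(a), a)


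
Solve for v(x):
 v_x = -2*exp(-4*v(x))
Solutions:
 v(x) = log(-I*(C1 - 8*x)^(1/4))
 v(x) = log(I*(C1 - 8*x)^(1/4))
 v(x) = log(-(C1 - 8*x)^(1/4))
 v(x) = log(C1 - 8*x)/4


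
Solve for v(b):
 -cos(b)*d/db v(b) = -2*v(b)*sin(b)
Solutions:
 v(b) = C1/cos(b)^2


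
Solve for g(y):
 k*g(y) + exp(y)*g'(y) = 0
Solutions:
 g(y) = C1*exp(k*exp(-y))


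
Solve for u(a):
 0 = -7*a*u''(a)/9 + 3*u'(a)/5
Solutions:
 u(a) = C1 + C2*a^(62/35)


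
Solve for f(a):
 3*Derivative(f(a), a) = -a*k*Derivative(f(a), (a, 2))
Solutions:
 f(a) = C1 + a^(((re(k) - 3)*re(k) + im(k)^2)/(re(k)^2 + im(k)^2))*(C2*sin(3*log(a)*Abs(im(k))/(re(k)^2 + im(k)^2)) + C3*cos(3*log(a)*im(k)/(re(k)^2 + im(k)^2)))


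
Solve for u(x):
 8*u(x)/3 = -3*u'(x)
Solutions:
 u(x) = C1*exp(-8*x/9)


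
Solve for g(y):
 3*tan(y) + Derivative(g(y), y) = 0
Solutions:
 g(y) = C1 + 3*log(cos(y))


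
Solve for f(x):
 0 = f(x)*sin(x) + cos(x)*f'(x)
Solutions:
 f(x) = C1*cos(x)


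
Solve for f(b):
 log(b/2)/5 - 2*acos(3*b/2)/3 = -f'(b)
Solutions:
 f(b) = C1 - b*log(b)/5 + 2*b*acos(3*b/2)/3 + b*log(2)/5 + b/5 - 2*sqrt(4 - 9*b^2)/9


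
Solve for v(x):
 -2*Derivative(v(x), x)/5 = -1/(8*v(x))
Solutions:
 v(x) = -sqrt(C1 + 10*x)/4
 v(x) = sqrt(C1 + 10*x)/4


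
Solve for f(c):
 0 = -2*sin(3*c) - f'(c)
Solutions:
 f(c) = C1 + 2*cos(3*c)/3


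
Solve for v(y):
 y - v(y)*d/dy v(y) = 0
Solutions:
 v(y) = -sqrt(C1 + y^2)
 v(y) = sqrt(C1 + y^2)


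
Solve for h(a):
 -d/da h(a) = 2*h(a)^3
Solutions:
 h(a) = -sqrt(2)*sqrt(-1/(C1 - 2*a))/2
 h(a) = sqrt(2)*sqrt(-1/(C1 - 2*a))/2


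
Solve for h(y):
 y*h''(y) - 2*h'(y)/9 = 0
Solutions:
 h(y) = C1 + C2*y^(11/9)


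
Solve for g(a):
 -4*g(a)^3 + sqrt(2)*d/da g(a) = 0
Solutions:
 g(a) = -sqrt(2)*sqrt(-1/(C1 + 2*sqrt(2)*a))/2
 g(a) = sqrt(2)*sqrt(-1/(C1 + 2*sqrt(2)*a))/2


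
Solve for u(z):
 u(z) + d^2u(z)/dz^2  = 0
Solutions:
 u(z) = C1*sin(z) + C2*cos(z)


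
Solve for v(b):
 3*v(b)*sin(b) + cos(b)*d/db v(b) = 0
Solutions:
 v(b) = C1*cos(b)^3


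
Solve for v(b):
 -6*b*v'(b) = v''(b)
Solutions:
 v(b) = C1 + C2*erf(sqrt(3)*b)


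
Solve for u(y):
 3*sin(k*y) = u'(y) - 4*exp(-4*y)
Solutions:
 u(y) = C1 - exp(-4*y) - 3*cos(k*y)/k


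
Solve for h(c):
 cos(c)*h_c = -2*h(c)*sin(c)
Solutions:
 h(c) = C1*cos(c)^2


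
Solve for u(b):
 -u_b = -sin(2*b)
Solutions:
 u(b) = C1 - cos(2*b)/2


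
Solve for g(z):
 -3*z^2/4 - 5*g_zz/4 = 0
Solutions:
 g(z) = C1 + C2*z - z^4/20


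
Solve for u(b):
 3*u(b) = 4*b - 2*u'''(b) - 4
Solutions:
 u(b) = C3*exp(-2^(2/3)*3^(1/3)*b/2) + 4*b/3 + (C1*sin(2^(2/3)*3^(5/6)*b/4) + C2*cos(2^(2/3)*3^(5/6)*b/4))*exp(2^(2/3)*3^(1/3)*b/4) - 4/3


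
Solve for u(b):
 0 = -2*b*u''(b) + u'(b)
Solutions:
 u(b) = C1 + C2*b^(3/2)


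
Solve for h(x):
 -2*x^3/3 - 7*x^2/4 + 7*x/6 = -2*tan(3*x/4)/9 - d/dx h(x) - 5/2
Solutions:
 h(x) = C1 + x^4/6 + 7*x^3/12 - 7*x^2/12 - 5*x/2 + 8*log(cos(3*x/4))/27


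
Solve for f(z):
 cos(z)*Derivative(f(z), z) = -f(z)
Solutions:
 f(z) = C1*sqrt(sin(z) - 1)/sqrt(sin(z) + 1)


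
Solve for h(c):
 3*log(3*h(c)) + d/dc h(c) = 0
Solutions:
 Integral(1/(log(_y) + log(3)), (_y, h(c)))/3 = C1 - c


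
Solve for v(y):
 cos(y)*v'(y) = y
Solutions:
 v(y) = C1 + Integral(y/cos(y), y)


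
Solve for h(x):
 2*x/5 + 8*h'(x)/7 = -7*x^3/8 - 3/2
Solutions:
 h(x) = C1 - 49*x^4/256 - 7*x^2/40 - 21*x/16


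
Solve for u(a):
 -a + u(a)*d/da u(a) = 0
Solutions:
 u(a) = -sqrt(C1 + a^2)
 u(a) = sqrt(C1 + a^2)


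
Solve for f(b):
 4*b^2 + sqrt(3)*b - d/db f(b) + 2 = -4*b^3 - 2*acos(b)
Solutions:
 f(b) = C1 + b^4 + 4*b^3/3 + sqrt(3)*b^2/2 + 2*b*acos(b) + 2*b - 2*sqrt(1 - b^2)


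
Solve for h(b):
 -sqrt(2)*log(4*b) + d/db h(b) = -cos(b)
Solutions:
 h(b) = C1 + sqrt(2)*b*(log(b) - 1) + 2*sqrt(2)*b*log(2) - sin(b)


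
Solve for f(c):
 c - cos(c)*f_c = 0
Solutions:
 f(c) = C1 + Integral(c/cos(c), c)


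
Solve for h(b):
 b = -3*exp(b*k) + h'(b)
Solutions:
 h(b) = C1 + b^2/2 + 3*exp(b*k)/k


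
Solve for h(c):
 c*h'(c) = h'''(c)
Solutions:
 h(c) = C1 + Integral(C2*airyai(c) + C3*airybi(c), c)


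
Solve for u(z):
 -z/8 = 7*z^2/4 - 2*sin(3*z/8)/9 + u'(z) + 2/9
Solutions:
 u(z) = C1 - 7*z^3/12 - z^2/16 - 2*z/9 - 16*cos(3*z/8)/27


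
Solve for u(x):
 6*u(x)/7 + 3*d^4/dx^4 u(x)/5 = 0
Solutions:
 u(x) = (C1*sin(14^(3/4)*5^(1/4)*x/14) + C2*cos(14^(3/4)*5^(1/4)*x/14))*exp(-14^(3/4)*5^(1/4)*x/14) + (C3*sin(14^(3/4)*5^(1/4)*x/14) + C4*cos(14^(3/4)*5^(1/4)*x/14))*exp(14^(3/4)*5^(1/4)*x/14)


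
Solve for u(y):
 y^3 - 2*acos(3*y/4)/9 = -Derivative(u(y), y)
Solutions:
 u(y) = C1 - y^4/4 + 2*y*acos(3*y/4)/9 - 2*sqrt(16 - 9*y^2)/27


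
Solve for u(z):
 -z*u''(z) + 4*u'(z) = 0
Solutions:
 u(z) = C1 + C2*z^5


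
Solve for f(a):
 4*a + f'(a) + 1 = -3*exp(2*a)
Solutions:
 f(a) = C1 - 2*a^2 - a - 3*exp(2*a)/2


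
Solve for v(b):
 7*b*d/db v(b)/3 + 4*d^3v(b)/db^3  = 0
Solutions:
 v(b) = C1 + Integral(C2*airyai(-126^(1/3)*b/6) + C3*airybi(-126^(1/3)*b/6), b)


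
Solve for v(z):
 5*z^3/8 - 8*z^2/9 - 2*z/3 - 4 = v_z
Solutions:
 v(z) = C1 + 5*z^4/32 - 8*z^3/27 - z^2/3 - 4*z


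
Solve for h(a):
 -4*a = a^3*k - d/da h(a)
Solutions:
 h(a) = C1 + a^4*k/4 + 2*a^2


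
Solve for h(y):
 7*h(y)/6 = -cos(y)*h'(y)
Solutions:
 h(y) = C1*(sin(y) - 1)^(7/12)/(sin(y) + 1)^(7/12)


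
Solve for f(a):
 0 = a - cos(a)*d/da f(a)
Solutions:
 f(a) = C1 + Integral(a/cos(a), a)


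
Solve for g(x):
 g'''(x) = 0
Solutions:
 g(x) = C1 + C2*x + C3*x^2


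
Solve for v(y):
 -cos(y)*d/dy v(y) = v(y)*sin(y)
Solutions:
 v(y) = C1*cos(y)


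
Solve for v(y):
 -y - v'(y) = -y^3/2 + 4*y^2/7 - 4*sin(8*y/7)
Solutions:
 v(y) = C1 + y^4/8 - 4*y^3/21 - y^2/2 - 7*cos(8*y/7)/2


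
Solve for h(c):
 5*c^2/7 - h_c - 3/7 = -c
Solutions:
 h(c) = C1 + 5*c^3/21 + c^2/2 - 3*c/7


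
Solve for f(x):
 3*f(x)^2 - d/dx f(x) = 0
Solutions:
 f(x) = -1/(C1 + 3*x)


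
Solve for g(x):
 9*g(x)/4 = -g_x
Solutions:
 g(x) = C1*exp(-9*x/4)


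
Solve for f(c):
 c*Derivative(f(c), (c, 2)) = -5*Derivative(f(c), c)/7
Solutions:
 f(c) = C1 + C2*c^(2/7)


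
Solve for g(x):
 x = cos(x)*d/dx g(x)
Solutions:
 g(x) = C1 + Integral(x/cos(x), x)


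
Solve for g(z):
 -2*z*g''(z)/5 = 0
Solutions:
 g(z) = C1 + C2*z


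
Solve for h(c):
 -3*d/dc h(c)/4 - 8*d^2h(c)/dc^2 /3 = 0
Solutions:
 h(c) = C1 + C2*exp(-9*c/32)


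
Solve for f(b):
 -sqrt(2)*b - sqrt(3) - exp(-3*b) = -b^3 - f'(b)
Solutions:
 f(b) = C1 - b^4/4 + sqrt(2)*b^2/2 + sqrt(3)*b - exp(-3*b)/3


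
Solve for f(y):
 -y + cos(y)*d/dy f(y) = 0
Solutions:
 f(y) = C1 + Integral(y/cos(y), y)


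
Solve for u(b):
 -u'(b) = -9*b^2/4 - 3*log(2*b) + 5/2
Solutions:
 u(b) = C1 + 3*b^3/4 + 3*b*log(b) - 11*b/2 + 3*b*log(2)


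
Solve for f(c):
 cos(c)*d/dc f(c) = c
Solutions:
 f(c) = C1 + Integral(c/cos(c), c)


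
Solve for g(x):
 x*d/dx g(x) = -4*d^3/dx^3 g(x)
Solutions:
 g(x) = C1 + Integral(C2*airyai(-2^(1/3)*x/2) + C3*airybi(-2^(1/3)*x/2), x)


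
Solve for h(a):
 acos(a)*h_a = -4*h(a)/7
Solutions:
 h(a) = C1*exp(-4*Integral(1/acos(a), a)/7)


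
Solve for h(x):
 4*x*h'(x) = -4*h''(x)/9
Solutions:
 h(x) = C1 + C2*erf(3*sqrt(2)*x/2)


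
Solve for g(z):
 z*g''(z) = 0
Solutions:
 g(z) = C1 + C2*z


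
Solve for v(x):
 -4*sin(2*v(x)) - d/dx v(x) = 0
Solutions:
 v(x) = pi - acos((-C1 - exp(16*x))/(C1 - exp(16*x)))/2
 v(x) = acos((-C1 - exp(16*x))/(C1 - exp(16*x)))/2


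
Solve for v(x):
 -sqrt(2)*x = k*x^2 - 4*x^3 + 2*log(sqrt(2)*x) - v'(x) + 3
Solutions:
 v(x) = C1 + k*x^3/3 - x^4 + sqrt(2)*x^2/2 + 2*x*log(x) + x*log(2) + x


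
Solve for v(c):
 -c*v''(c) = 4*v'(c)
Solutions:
 v(c) = C1 + C2/c^3


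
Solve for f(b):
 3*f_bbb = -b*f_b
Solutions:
 f(b) = C1 + Integral(C2*airyai(-3^(2/3)*b/3) + C3*airybi(-3^(2/3)*b/3), b)


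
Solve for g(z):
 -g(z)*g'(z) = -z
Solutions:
 g(z) = -sqrt(C1 + z^2)
 g(z) = sqrt(C1 + z^2)


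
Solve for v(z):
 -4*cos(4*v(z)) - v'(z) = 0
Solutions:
 v(z) = -asin((C1 + exp(32*z))/(C1 - exp(32*z)))/4 + pi/4
 v(z) = asin((C1 + exp(32*z))/(C1 - exp(32*z)))/4


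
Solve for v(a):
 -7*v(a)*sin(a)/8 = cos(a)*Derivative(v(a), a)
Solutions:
 v(a) = C1*cos(a)^(7/8)


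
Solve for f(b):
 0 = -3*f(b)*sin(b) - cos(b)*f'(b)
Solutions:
 f(b) = C1*cos(b)^3


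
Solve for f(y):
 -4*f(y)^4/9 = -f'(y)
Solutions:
 f(y) = 3^(1/3)*(-1/(C1 + 4*y))^(1/3)
 f(y) = (-1/(C1 + 4*y))^(1/3)*(-3^(1/3) - 3^(5/6)*I)/2
 f(y) = (-1/(C1 + 4*y))^(1/3)*(-3^(1/3) + 3^(5/6)*I)/2


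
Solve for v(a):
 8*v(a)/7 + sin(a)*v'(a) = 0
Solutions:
 v(a) = C1*(cos(a) + 1)^(4/7)/(cos(a) - 1)^(4/7)


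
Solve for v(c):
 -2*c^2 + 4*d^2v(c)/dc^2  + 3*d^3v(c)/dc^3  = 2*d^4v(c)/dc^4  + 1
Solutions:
 v(c) = C1 + C2*c + C3*exp(c*(3 - sqrt(41))/4) + C4*exp(c*(3 + sqrt(41))/4) + c^4/24 - c^3/8 + 21*c^2/32
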